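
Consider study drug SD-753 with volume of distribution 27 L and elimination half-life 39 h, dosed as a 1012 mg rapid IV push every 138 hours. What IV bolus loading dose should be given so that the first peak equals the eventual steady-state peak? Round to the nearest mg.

f = (1/2)^(138/39) ≈ 0.086063; accumulation ratio R = 1/(1−f) ≈ 1.09417.
Loading dose to hit Cmax,ss on first dose: D_load = D_maint·R ≈ 1012 × 1.09417 ≈ 1107.30 mg.

1107 mg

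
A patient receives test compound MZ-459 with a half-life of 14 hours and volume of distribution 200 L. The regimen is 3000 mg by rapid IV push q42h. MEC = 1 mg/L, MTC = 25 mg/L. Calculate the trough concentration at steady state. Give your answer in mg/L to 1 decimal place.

The dosing interval is 3 half-lives, so f = 2^(−3) = 0.125.
At steady state, R = 1/(1 − 0.125) = 8/7.
Single-dose peak C₀ = D/Vd = 3000/200 = 15 mg/L.
Steady-state peak Cmax,ss = C₀·R = 15 × 8/7 ≈ 17.143 mg/L.
Steady-state trough Cmin,ss = Cmax,ss·f ≈ 17.143 × 0.125 ≈ 2.143 mg/L.
Trough 2.1 mg/L vs MEC 1 mg/L: adequate.

2.1 mg/L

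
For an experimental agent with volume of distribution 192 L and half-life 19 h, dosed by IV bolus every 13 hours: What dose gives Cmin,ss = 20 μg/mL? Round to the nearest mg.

2330 mg

τ/t½ = 13/19 ≈ 0.68421, so f = (1/2)^(13/19) ≈ 0.622346.
Cmin,ss = (D/Vd)·f/(1−f), so D = Cmin,ss·Vd·(1−f)/f.
D = 20 × 192 × (1−f)/f ≈ 20 × 192 × 0.60682 ≈ 2330.19 mg.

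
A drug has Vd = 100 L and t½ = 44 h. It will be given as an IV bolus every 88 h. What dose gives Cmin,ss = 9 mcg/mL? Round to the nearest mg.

τ/t½ = 88/44 ≈ 2, so f = (1/2)^(88/44) ≈ 0.250000.
Cmin,ss = (D/Vd)·f/(1−f), so D = Cmin,ss·Vd·(1−f)/f.
D = 9 × 100 × (1−f)/f ≈ 9 × 100 × 3.00000 ≈ 2700.00 mg.

2700 mg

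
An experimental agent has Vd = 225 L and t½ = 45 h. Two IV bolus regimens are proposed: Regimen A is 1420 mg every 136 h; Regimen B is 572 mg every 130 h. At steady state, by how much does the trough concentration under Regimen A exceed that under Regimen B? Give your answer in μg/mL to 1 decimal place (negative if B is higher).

Regimen A: f = (1/2)^(136/45) ≈ 0.1231; Cmin,ss = (1420/225)·f/(1−f) ≈ 0.886 μg/mL.
Regimen B: f = (1/2)^(130/45) ≈ 0.1350; Cmin,ss = (572/225)·f/(1−f) ≈ 0.397 μg/mL.
Difference ≈ 0.886 − 0.397 ≈ 0.489 μg/mL.

0.5 μg/mL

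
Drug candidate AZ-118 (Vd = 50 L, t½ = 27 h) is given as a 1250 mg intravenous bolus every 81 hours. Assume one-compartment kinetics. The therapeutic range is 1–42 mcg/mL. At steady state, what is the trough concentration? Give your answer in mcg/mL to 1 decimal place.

3.6 mcg/mL

The dosing interval is 3 half-lives, so f = 2^(−3) = 0.125.
At steady state, R = 1/(1 − 0.125) = 8/7.
Single-dose peak C₀ = D/Vd = 1250/50 = 25 mcg/mL.
Steady-state peak Cmax,ss = C₀·R = 25 × 8/7 ≈ 28.571 mcg/mL.
Steady-state trough Cmin,ss = Cmax,ss·f ≈ 28.571 × 0.125 ≈ 3.571 mcg/mL.
Trough 3.6 mcg/mL vs MEC 1 mcg/mL: adequate.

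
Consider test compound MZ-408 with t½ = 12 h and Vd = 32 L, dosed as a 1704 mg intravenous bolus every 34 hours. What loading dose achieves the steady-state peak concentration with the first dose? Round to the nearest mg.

1982 mg

f = (1/2)^(34/12) ≈ 0.140308; accumulation ratio R = 1/(1−f) ≈ 1.16321.
Loading dose to hit Cmax,ss on first dose: D_load = D_maint·R ≈ 1704 × 1.16321 ≈ 1982.11 mg.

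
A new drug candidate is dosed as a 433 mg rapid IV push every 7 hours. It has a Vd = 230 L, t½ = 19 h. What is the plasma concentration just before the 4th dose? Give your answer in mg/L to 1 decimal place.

3.5 mg/L

f = (1/2)^(τ/t½) = (1/2)^(7/19) ≈ 0.7746.
C₀ = D/Vd = 433/230 ≈ 1.883 mg/L.
Before the 4th dose, 3 doses have been given. Superposition: Cmin = C₀·(f + f² + … + f^3).
≈ 1.883 × (0.7746 + 0.6000 + 0.4648) ≈ 1.883 × 1.8394 ≈ 3.464 mg/L.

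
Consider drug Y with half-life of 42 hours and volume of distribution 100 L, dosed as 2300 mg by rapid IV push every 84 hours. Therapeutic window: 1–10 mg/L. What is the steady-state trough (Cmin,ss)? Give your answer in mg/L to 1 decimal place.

τ = 84 h = 2 half-lives, so f = (1/2)^2 = 0.25.
Accumulation ratio R = 1/(1 − f) = 1/0.75 = 4/3.
Single-dose peak C₀ = D/Vd = 2300/100 = 23 mg/L.
Steady-state peak Cmax,ss = C₀·R = 23 × 4/3 ≈ 30.667 mg/L.
Steady-state trough Cmin,ss = Cmax,ss·f ≈ 30.667 × 0.25 ≈ 7.667 mg/L.
Trough 7.7 mg/L vs MEC 1 mg/L: adequate.

7.7 mg/L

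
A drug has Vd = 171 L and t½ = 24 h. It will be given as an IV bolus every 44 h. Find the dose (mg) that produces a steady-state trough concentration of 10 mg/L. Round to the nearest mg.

4384 mg

τ/t½ = 44/24 ≈ 1.8333, so f = (1/2)^(44/24) ≈ 0.280616.
Cmin,ss = (D/Vd)·f/(1−f), so D = Cmin,ss·Vd·(1−f)/f.
D = 10 × 171 × (1−f)/f ≈ 10 × 171 × 2.56359 ≈ 4383.74 mg.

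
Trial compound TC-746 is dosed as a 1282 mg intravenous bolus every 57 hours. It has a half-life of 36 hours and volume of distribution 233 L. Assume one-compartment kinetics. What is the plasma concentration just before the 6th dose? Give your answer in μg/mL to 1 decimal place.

2.7 μg/mL

f = (1/2)^(τ/t½) = (1/2)^(57/36) ≈ 0.3337.
C₀ = D/Vd = 1282/233 ≈ 5.502 μg/mL.
Before the 6th dose, 5 doses have been given. Superposition: Cmin = C₀·(f + f² + … + f^5).
≈ 5.502 × (0.3337 + 0.1114 + 0.0372 + 0.0124 + 0.0041) ≈ 5.502 × 0.4988 ≈ 2.744 μg/mL.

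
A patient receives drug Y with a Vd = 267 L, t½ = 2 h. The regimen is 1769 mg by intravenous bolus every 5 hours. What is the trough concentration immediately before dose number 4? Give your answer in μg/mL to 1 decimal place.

f = (1/2)^(τ/t½) = (1/2)^(5/2) ≈ 0.1768.
C₀ = D/Vd = 1769/267 ≈ 6.625 μg/mL.
Before the 4th dose, 3 doses have been given. Superposition: Cmin = C₀·(f + f² + … + f^3).
≈ 6.625 × (0.1768 + 0.0313 + 0.0055) ≈ 6.625 × 0.2136 ≈ 1.415 μg/mL.

1.4 μg/mL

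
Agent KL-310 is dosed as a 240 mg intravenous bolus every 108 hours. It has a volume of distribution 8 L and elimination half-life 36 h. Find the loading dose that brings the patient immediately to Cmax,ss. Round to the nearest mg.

274 mg

f = (1/2)^(108/36) ≈ 0.125000; accumulation ratio R = 1/(1−f) ≈ 1.14286.
Loading dose to hit Cmax,ss on first dose: D_load = D_maint·R ≈ 240 × 1.14286 ≈ 274.29 mg.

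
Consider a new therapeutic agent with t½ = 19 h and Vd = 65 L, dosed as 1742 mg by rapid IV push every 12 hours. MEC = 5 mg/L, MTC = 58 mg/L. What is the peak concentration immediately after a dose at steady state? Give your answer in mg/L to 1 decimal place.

75.6 mg/L

τ/t½ = 12/19 ≈ 0.63158, so fraction remaining f = (1/2)^(12/19) ≈ 0.6455.
Accumulation ratio R = 1/(1 − f) ≈ 1/0.3545 ≈ 2.8209.
Each bolus raises the concentration by D/Vd = 1742/65 ≈ 26.800 mg/L.
Cmax,ss = C₀/(1 − f) ≈ 26.800/0.3545 ≈ 75.599 mg/L.
Peak 75.6 mg/L vs MTC 58 mg/L: exceeds toxic threshold.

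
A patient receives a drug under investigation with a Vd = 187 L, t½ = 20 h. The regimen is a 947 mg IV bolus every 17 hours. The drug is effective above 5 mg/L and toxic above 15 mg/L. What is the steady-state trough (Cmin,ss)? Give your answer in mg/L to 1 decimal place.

τ/t½ = 17/20 ≈ 0.85, so fraction remaining f = (1/2)^(17/20) ≈ 0.5548.
At steady state, accumulation factor R = 1/(1 − e^(−kτ)) ≈ 2.2462.
Single-dose peak C₀ = D/Vd = 947/187 ≈ 5.064 mg/L.
Cmax,ss = C₀/(1 − f) ≈ 5.064/0.4452 ≈ 11.375 mg/L.
One interval later, Cmin,ss = Cmax,ss·e^(−kτ) ≈ 11.375 × 0.5548 ≈ 6.311 mg/L.
Trough 6.3 mg/L vs MEC 5 mg/L: adequate.

6.3 mg/L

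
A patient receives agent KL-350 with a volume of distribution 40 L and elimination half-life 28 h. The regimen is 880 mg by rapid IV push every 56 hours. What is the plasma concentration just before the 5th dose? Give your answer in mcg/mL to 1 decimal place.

f = (1/2)^(τ/t½) = (1/2)^(56/28) ≈ 0.2500.
C₀ = D/Vd = 880/40 ≈ 22.000 mcg/mL.
Before the 5th dose, 4 doses have been given. Superposition: Cmin = C₀·(f + f² + … + f^4).
≈ 22.000 × (0.2500 + 0.0625 + 0.0156 + 0.0039) ≈ 22.000 × 0.3320 ≈ 7.304 mcg/mL.

7.3 mcg/mL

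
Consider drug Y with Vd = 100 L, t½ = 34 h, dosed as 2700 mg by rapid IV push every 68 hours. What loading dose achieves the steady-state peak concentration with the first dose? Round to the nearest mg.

f = (1/2)^(68/34) ≈ 0.250000; accumulation ratio R = 1/(1−f) ≈ 1.33333.
Loading dose to hit Cmax,ss on first dose: D_load = D_maint·R ≈ 2700 × 1.33333 ≈ 3599.99 mg.

3600 mg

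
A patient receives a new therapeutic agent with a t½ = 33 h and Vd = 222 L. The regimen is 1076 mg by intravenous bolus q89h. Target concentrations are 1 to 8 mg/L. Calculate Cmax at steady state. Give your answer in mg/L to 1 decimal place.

5.7 mg/L

k = ln2/t½ = ln2/33 ≈ 0.021004 h⁻¹; fraction remaining f = e^(−kτ) = e^(−0.021004×89) ≈ 0.1542.
At steady state, accumulation factor R = 1/(1 − e^(−kτ)) ≈ 1.1823.
Single-dose peak C₀ = D/Vd = 1076/222 ≈ 4.847 mg/L.
Steady-state peak Cmax,ss = C₀·R ≈ 4.847 × 1.1823 ≈ 5.731 mg/L.
Peak 5.7 mg/L vs MTC 8 mg/L: below toxic threshold.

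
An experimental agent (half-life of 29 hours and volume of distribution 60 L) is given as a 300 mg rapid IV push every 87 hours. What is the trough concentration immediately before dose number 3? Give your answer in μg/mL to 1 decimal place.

0.7 μg/mL

f = (1/2)^(τ/t½) = (1/2)^(87/29) ≈ 0.1250.
C₀ = D/Vd = 300/60 ≈ 5.000 μg/mL.
Before the 3rd dose, 2 doses have been given. Superposition: Cmin = C₀·(f + f²).
≈ 5.000 × (0.1250 + 0.0156) ≈ 5.000 × 0.1406 ≈ 0.703 μg/mL.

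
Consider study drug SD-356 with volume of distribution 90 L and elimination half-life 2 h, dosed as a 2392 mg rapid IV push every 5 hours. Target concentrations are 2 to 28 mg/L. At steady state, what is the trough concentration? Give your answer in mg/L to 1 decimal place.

τ/t½ = 5/2 ≈ 2.5, so fraction remaining f = (1/2)^(5/2) ≈ 0.1768.
At steady state, accumulation factor R = 1/(1 − e^(−kτ)) ≈ 1.2148.
Each bolus raises the concentration by D/Vd = 2392/90 ≈ 26.578 mg/L.
Cmax,ss = C₀/(1 − f) ≈ 26.578/0.8232 ≈ 32.286 mg/L.
Steady-state trough Cmin,ss = Cmax,ss·f ≈ 32.286 × 0.1768 ≈ 5.708 mg/L.
Trough 5.7 mg/L vs MEC 2 mg/L: adequate.

5.7 mg/L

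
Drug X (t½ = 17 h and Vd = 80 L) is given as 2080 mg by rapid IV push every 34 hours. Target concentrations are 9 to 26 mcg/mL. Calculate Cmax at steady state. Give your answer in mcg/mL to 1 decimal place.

The dosing interval is 2 half-lives, so f = 2^(−2) = 0.25.
At steady state, R = 1/(1 − 0.25) = 4/3.
Single-dose peak C₀ = D/Vd = 2080/80 = 26 mcg/mL.
Steady-state peak Cmax,ss = C₀·R = 26 × 4/3 ≈ 34.667 mcg/mL.
Peak 34.7 mcg/mL vs MTC 26 mcg/mL: exceeds toxic threshold.

34.7 mcg/mL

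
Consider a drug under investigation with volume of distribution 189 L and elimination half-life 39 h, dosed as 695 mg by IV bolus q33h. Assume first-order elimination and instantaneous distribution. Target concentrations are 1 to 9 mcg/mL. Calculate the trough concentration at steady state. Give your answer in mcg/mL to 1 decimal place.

Over one 33-h interval, 33/39 ≈ 0.84615 half-lives elapse, leaving f ≈ 0.5563 of each dose.
Single-dose peak C₀ = D/Vd = 695/189 ≈ 3.677 mcg/mL.
Steady-state trough Cmin,ss = C₀·f/(1−f) ≈ 3.677 × 0.5563/0.4437 ≈ 4.610 mcg/mL.
Trough 4.6 mcg/mL vs MEC 1 mcg/mL: adequate.

4.6 mcg/mL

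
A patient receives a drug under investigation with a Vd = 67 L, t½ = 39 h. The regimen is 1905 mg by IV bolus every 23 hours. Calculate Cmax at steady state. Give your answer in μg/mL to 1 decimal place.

84.7 μg/mL

k = ln2/t½ = ln2/39 ≈ 0.017773 h⁻¹; fraction remaining f = e^(−kτ) = e^(−0.017773×23) ≈ 0.6645.
Accumulation ratio R = 1/(1 − f) ≈ 1/0.3355 ≈ 2.9806.
Single-dose peak C₀ = D/Vd = 1905/67 ≈ 28.433 μg/mL.
Steady-state peak Cmax,ss = C₀·R ≈ 28.433 × 2.9806 ≈ 84.747 μg/mL.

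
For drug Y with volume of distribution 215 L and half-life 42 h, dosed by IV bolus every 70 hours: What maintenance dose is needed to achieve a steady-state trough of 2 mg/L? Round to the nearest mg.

935 mg

τ/t½ = 70/42 ≈ 1.6667, so f = (1/2)^(70/42) ≈ 0.314980.
Cmin,ss = (D/Vd)·f/(1−f), so D = Cmin,ss·Vd·(1−f)/f.
D = 2 × 215 × (1−f)/f ≈ 2 × 215 × 2.17480 ≈ 935.16 mg.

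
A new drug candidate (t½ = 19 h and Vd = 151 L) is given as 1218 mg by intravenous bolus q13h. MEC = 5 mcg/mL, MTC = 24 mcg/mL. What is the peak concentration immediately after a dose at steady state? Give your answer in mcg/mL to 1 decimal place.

k = ln2/t½ = ln2/19 ≈ 0.036481 h⁻¹; fraction remaining f = e^(−kτ) = e^(−0.036481×13) ≈ 0.6223.
Accumulation ratio R = 1/(1 − f) ≈ 1/0.3777 ≈ 2.6476.
Each bolus raises the concentration by D/Vd = 1218/151 ≈ 8.066 mcg/mL.
Cmax,ss = C₀/(1 − f) ≈ 8.066/0.3777 ≈ 21.356 mcg/mL.
Peak 21.4 mcg/mL vs MTC 24 mcg/mL: below toxic threshold.

21.4 mcg/mL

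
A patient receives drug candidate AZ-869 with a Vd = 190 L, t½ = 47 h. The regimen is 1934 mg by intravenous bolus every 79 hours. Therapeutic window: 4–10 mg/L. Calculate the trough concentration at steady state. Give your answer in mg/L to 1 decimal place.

τ/t½ = 79/47 ≈ 1.6809, so fraction remaining f = (1/2)^(79/47) ≈ 0.3119.
Single-dose peak C₀ = D/Vd = 1934/190 ≈ 10.179 mg/L.
Steady-state trough Cmin,ss = C₀·f/(1−f) ≈ 10.179 × 0.3119/0.6881 ≈ 4.614 mg/L.
Trough 4.6 mg/L vs MEC 4 mg/L: adequate.

4.6 mg/L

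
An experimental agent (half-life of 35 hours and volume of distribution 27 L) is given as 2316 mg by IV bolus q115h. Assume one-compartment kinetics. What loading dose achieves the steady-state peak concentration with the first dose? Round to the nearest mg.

2581 mg

f = (1/2)^(115/35) ≈ 0.102542; accumulation ratio R = 1/(1−f) ≈ 1.11426.
Loading dose to hit Cmax,ss on first dose: D_load = D_maint·R ≈ 2316 × 1.11426 ≈ 2580.63 mg.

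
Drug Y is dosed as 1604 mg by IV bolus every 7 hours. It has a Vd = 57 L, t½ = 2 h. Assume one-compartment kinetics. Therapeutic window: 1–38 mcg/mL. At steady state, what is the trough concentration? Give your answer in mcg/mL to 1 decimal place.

k = ln2/t½ = ln2/2 ≈ 0.346574 h⁻¹; fraction remaining f = e^(−kτ) = e^(−0.346574×7) ≈ 0.0884.
Each bolus raises the concentration by D/Vd = 1604/57 ≈ 28.140 mcg/mL.
Steady-state trough Cmin,ss = C₀·f/(1−f) ≈ 28.140 × 0.0884/0.9116 ≈ 2.729 mcg/mL.
Trough 2.7 mcg/mL vs MEC 1 mcg/mL: adequate.

2.7 mcg/mL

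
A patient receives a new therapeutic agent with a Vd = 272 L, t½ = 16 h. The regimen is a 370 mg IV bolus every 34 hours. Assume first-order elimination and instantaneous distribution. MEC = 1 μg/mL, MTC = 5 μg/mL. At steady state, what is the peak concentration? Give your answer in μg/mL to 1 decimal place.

Over one 34-h interval, 34/16 ≈ 2.125 half-lives elapse, leaving f ≈ 0.2293 of each dose.
Accumulation ratio R = 1/(1 − f) ≈ 1/0.7707 ≈ 1.2975.
Each bolus raises the concentration by D/Vd = 370/272 ≈ 1.360 μg/mL.
Steady-state peak Cmax,ss = C₀·R ≈ 1.360 × 1.2975 ≈ 1.765 μg/mL.
Peak 1.8 μg/mL vs MTC 5 μg/mL: below toxic threshold.

1.8 μg/mL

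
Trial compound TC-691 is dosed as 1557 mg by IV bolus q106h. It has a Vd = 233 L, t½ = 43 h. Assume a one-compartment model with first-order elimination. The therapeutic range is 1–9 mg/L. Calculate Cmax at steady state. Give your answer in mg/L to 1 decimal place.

k = ln2/t½ = ln2/43 ≈ 0.016120 h⁻¹; fraction remaining f = e^(−kτ) = e^(−0.016120×106) ≈ 0.1811.
At steady state, accumulation factor R = 1/(1 − e^(−kτ)) ≈ 1.2212.
Each bolus raises the concentration by D/Vd = 1557/233 ≈ 6.682 mg/L.
Steady-state peak Cmax,ss = C₀·R ≈ 6.682 × 1.2212 ≈ 8.160 mg/L.
Peak 8.2 mg/L vs MTC 9 mg/L: below toxic threshold.

8.2 mg/L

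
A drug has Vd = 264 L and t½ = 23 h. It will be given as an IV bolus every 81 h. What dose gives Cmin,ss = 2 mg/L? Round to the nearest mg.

τ/t½ = 81/23 ≈ 3.5217, so f = (1/2)^(81/23) ≈ 0.087066.
Cmin,ss = (D/Vd)·f/(1−f), so D = Cmin,ss·Vd·(1−f)/f.
D = 2 × 264 × (1−f)/f ≈ 2 × 264 × 10.48554 ≈ 5536.37 mg.

5536 mg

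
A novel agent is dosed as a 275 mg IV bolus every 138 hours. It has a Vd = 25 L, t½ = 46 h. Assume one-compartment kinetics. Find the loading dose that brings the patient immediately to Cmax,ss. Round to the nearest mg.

314 mg

f = (1/2)^(138/46) ≈ 0.125000; accumulation ratio R = 1/(1−f) ≈ 1.14286.
Loading dose to hit Cmax,ss on first dose: D_load = D_maint·R ≈ 275 × 1.14286 ≈ 314.29 mg.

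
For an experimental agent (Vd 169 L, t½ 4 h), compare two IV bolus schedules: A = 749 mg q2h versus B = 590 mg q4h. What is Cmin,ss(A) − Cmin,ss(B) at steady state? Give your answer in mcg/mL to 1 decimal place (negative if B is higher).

Regimen A: f = (1/2)^(2/4) ≈ 0.7071; Cmin,ss = (749/169)·f/(1−f) ≈ 10.699 mcg/mL.
Regimen B: f = (1/2)^(4/4) ≈ 0.5000; Cmin,ss = (590/169)·f/(1−f) ≈ 3.491 mcg/mL.
Difference ≈ 10.699 − 3.491 ≈ 7.208 mcg/mL.

7.2 mcg/mL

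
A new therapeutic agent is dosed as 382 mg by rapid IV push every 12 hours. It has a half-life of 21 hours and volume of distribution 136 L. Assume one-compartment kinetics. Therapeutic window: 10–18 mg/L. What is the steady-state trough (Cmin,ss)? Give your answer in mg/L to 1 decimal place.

Over one 12-h interval, 12/21 ≈ 0.57143 half-lives elapse, leaving f ≈ 0.6730 of each dose.
Accumulation ratio R = 1/(1 − f) ≈ 1/0.3270 ≈ 3.0581.
Single-dose peak C₀ = D/Vd = 382/136 ≈ 2.809 mg/L.
Steady-state peak Cmax,ss = C₀·R ≈ 2.809 × 3.0581 ≈ 8.590 mg/L.
One interval later, Cmin,ss = Cmax,ss·e^(−kτ) ≈ 8.590 × 0.6730 ≈ 5.781 mg/L.
Trough 5.8 mg/L vs MEC 10 mg/L: subtherapeutic.

5.8 mg/L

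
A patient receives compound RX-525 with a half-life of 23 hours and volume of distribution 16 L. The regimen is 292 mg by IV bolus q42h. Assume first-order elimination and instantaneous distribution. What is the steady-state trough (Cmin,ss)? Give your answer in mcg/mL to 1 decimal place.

7.2 mcg/mL

Over one 42-h interval, 42/23 ≈ 1.8261 half-lives elapse, leaving f ≈ 0.2820 of each dose.
Each bolus raises the concentration by D/Vd = 292/16 ≈ 18.250 mcg/mL.
Steady-state trough Cmin,ss = C₀·f/(1−f) ≈ 18.250 × 0.2820/0.7180 ≈ 7.168 mcg/mL.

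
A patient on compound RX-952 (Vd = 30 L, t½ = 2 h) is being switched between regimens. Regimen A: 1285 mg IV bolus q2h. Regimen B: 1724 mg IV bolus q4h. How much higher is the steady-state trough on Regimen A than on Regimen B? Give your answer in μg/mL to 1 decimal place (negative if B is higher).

23.7 μg/mL

Regimen A: f = (1/2)^(2/2) ≈ 0.5000; Cmin,ss = (1285/30)·f/(1−f) ≈ 42.833 μg/mL.
Regimen B: f = (1/2)^(4/2) ≈ 0.2500; Cmin,ss = (1724/30)·f/(1−f) ≈ 19.156 μg/mL.
Difference ≈ 42.833 − 19.156 ≈ 23.677 μg/mL.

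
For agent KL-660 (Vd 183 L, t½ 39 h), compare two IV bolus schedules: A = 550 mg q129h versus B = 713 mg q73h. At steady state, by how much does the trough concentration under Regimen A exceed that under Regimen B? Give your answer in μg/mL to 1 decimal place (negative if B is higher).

-1.1 μg/mL

Regimen A: f = (1/2)^(129/39) ≈ 0.1010; Cmin,ss = (550/183)·f/(1−f) ≈ 0.338 μg/mL.
Regimen B: f = (1/2)^(73/39) ≈ 0.2732; Cmin,ss = (713/183)·f/(1−f) ≈ 1.465 μg/mL.
Difference ≈ 0.338 − 1.465 ≈ -1.127 μg/mL.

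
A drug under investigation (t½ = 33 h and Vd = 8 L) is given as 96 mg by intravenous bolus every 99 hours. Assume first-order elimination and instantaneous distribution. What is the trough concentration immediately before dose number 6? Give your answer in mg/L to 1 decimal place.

1.7 mg/L

f = (1/2)^(τ/t½) = (1/2)^(99/33) ≈ 0.1250.
C₀ = D/Vd = 96/8 ≈ 12.000 mg/L.
Before the 6th dose, 5 doses have been given. Superposition: Cmin = C₀·(f + f² + … + f^5).
≈ 12.000 × (0.1250 + 0.0156 + 0.0020 + 0.0002 + 0.0000) ≈ 12.000 × 0.1428 ≈ 1.714 mg/L.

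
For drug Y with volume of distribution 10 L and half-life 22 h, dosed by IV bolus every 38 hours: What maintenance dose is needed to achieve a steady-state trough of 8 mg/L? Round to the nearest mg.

τ/t½ = 38/22 ≈ 1.7273, so f = (1/2)^(38/22) ≈ 0.302022.
Cmin,ss = (D/Vd)·f/(1−f), so D = Cmin,ss·Vd·(1−f)/f.
D = 8 × 10 × (1−f)/f ≈ 8 × 10 × 2.31102 ≈ 184.88 mg.

185 mg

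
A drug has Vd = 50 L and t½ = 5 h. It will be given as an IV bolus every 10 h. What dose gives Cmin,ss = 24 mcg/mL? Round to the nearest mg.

3600 mg

τ/t½ = 10/5 ≈ 2, so f = (1/2)^(10/5) ≈ 0.250000.
Cmin,ss = (D/Vd)·f/(1−f), so D = Cmin,ss·Vd·(1−f)/f.
D = 24 × 50 × (1−f)/f ≈ 24 × 50 × 3.00000 ≈ 3600.00 mg.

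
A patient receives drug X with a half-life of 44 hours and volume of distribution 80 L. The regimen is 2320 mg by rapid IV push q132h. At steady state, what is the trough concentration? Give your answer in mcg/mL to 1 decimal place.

τ = 132 h = 3 half-lives, so f = (1/2)^3 = 0.125.
Accumulation ratio R = 1/(1 − f) = 1/0.875 = 8/7.
Single-dose peak C₀ = D/Vd = 2320/80 = 29 mcg/mL.
Steady-state peak Cmax,ss = C₀·R = 29 × 8/7 ≈ 33.143 mcg/mL.
Steady-state trough Cmin,ss = Cmax,ss·f ≈ 33.143 × 0.125 ≈ 4.143 mcg/mL.

4.1 mcg/mL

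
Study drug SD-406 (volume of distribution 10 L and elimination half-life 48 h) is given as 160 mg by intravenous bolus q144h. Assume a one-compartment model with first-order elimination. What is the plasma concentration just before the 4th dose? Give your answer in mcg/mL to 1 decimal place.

f = (1/2)^(τ/t½) = (1/2)^(144/48) ≈ 0.1250.
C₀ = D/Vd = 160/10 ≈ 16.000 mcg/mL.
Before the 4th dose, 3 doses have been given. Superposition: Cmin = C₀·(f + f² + … + f^3).
≈ 16.000 × (0.1250 + 0.0156 + 0.0020) ≈ 16.000 × 0.1426 ≈ 2.282 mcg/mL.

2.3 mcg/mL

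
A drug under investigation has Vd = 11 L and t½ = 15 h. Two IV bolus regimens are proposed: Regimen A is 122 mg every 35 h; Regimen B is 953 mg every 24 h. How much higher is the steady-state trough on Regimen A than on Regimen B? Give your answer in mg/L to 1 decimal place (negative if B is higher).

Regimen A: f = (1/2)^(35/15) ≈ 0.1984; Cmin,ss = (122/11)·f/(1−f) ≈ 2.745 mg/L.
Regimen B: f = (1/2)^(24/15) ≈ 0.3299; Cmin,ss = (953/11)·f/(1−f) ≈ 42.652 mg/L.
Difference ≈ 2.745 − 42.652 ≈ -39.907 mg/L.

-39.9 mg/L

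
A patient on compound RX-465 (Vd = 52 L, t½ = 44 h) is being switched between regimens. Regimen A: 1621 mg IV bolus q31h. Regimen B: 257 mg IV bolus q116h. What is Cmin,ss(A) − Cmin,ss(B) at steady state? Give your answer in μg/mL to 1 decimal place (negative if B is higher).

48.6 μg/mL

Regimen A: f = (1/2)^(31/44) ≈ 0.6136; Cmin,ss = (1621/52)·f/(1−f) ≈ 49.503 μg/mL.
Regimen B: f = (1/2)^(116/44) ≈ 0.1608; Cmin,ss = (257/52)·f/(1−f) ≈ 0.947 μg/mL.
Difference ≈ 49.503 − 0.947 ≈ 48.556 μg/mL.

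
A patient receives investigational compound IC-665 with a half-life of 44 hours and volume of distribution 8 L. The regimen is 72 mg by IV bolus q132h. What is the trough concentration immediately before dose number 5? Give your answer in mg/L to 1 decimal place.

1.3 mg/L

f = (1/2)^(τ/t½) = (1/2)^(132/44) ≈ 0.1250.
C₀ = D/Vd = 72/8 ≈ 9.000 mg/L.
Before the 5th dose, 4 doses have been given. Superposition: Cmin = C₀·(f + f² + … + f^4).
≈ 9.000 × (0.1250 + 0.0156 + 0.0020 + 0.0002) ≈ 9.000 × 0.1428 ≈ 1.285 mg/L.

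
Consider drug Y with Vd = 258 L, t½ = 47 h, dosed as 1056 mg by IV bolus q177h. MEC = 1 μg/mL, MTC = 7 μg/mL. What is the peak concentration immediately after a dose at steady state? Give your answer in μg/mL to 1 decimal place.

Over one 177-h interval, 177/47 ≈ 3.766 half-lives elapse, leaving f ≈ 0.0735 of each dose.
At steady state, accumulation factor R = 1/(1 − e^(−kτ)) ≈ 1.0793.
Single-dose peak C₀ = D/Vd = 1056/258 ≈ 4.093 μg/mL.
Cmax,ss = C₀/(1 − f) ≈ 4.093/0.9265 ≈ 4.418 μg/mL.
Peak 4.4 μg/mL vs MTC 7 μg/mL: below toxic threshold.

4.4 μg/mL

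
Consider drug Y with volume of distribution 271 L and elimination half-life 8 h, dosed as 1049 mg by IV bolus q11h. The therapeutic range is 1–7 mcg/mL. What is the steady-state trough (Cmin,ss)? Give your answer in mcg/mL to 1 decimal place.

Over one 11-h interval, 11/8 ≈ 1.375 half-lives elapse, leaving f ≈ 0.3856 of each dose.
Each bolus raises the concentration by D/Vd = 1049/271 ≈ 3.871 mcg/mL.
Steady-state trough Cmin,ss = C₀·f/(1−f) ≈ 3.871 × 0.3856/0.6144 ≈ 2.429 mcg/mL.
Trough 2.4 mcg/mL vs MEC 1 mcg/mL: adequate.

2.4 mcg/mL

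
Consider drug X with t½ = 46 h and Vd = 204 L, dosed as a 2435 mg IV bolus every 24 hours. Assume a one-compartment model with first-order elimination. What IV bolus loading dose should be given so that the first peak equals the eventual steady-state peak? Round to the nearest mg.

8024 mg

f = (1/2)^(24/46) ≈ 0.696532; accumulation ratio R = 1/(1−f) ≈ 3.29524.
Loading dose to hit Cmax,ss on first dose: D_load = D_maint·R ≈ 2435 × 3.29524 ≈ 8023.91 mg.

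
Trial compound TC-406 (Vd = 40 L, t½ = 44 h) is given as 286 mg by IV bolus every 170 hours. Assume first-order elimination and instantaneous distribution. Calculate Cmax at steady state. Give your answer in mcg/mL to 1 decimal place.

7.7 mcg/mL

k = ln2/t½ = ln2/44 ≈ 0.015753 h⁻¹; fraction remaining f = e^(−kτ) = e^(−0.015753×170) ≈ 0.0687.
Accumulation ratio R = 1/(1 − f) ≈ 1/0.9313 ≈ 1.0738.
Each bolus raises the concentration by D/Vd = 286/40 ≈ 7.150 mcg/mL.
Steady-state peak Cmax,ss = C₀·R ≈ 7.150 × 1.0738 ≈ 7.678 mcg/mL.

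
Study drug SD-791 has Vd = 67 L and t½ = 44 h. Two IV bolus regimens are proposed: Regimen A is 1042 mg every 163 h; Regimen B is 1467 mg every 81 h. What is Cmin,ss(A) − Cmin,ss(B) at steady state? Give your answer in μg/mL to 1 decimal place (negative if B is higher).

-7.2 μg/mL

Regimen A: f = (1/2)^(163/44) ≈ 0.0767; Cmin,ss = (1042/67)·f/(1−f) ≈ 1.292 μg/mL.
Regimen B: f = (1/2)^(81/44) ≈ 0.2791; Cmin,ss = (1467/67)·f/(1−f) ≈ 8.477 μg/mL.
Difference ≈ 1.292 − 8.477 ≈ -7.185 μg/mL.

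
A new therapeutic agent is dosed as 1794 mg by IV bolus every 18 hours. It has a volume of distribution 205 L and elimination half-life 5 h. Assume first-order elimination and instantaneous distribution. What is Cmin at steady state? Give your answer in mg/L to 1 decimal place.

k = ln2/t½ = ln2/5 ≈ 0.138629 h⁻¹; fraction remaining f = e^(−kτ) = e^(−0.138629×18) ≈ 0.0825.
At steady state, accumulation factor R = 1/(1 − e^(−kτ)) ≈ 1.0899.
Each bolus raises the concentration by D/Vd = 1794/205 ≈ 8.751 mg/L.
Cmax,ss = C₀/(1 − f) ≈ 8.751/0.9175 ≈ 9.538 mg/L.
Steady-state trough Cmin,ss = Cmax,ss·f ≈ 9.538 × 0.0825 ≈ 0.787 mg/L.

0.8 mg/L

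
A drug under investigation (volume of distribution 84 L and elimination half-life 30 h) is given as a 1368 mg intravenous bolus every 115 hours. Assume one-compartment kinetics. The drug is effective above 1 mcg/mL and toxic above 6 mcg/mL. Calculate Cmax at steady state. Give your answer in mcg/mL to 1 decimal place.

k = ln2/t½ = ln2/30 ≈ 0.023105 h⁻¹; fraction remaining f = e^(−kτ) = e^(−0.023105×115) ≈ 0.0702.
At steady state, accumulation factor R = 1/(1 − e^(−kτ)) ≈ 1.0755.
Single-dose peak C₀ = D/Vd = 1368/84 ≈ 16.286 mcg/mL.
Steady-state peak Cmax,ss = C₀·R ≈ 16.286 × 1.0755 ≈ 17.516 mcg/mL.
Peak 17.5 mcg/mL vs MTC 6 mcg/mL: exceeds toxic threshold.

17.5 mcg/mL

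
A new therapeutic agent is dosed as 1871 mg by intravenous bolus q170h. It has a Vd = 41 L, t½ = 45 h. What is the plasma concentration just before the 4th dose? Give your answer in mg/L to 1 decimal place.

3.6 mg/L

f = (1/2)^(τ/t½) = (1/2)^(170/45) ≈ 0.0729.
C₀ = D/Vd = 1871/41 ≈ 45.634 mg/L.
Before the 4th dose, 3 doses have been given. Superposition: Cmin = C₀·(f + f² + … + f^3).
≈ 45.634 × (0.0729 + 0.0053 + 0.0004) ≈ 45.634 × 0.0786 ≈ 3.587 mg/L.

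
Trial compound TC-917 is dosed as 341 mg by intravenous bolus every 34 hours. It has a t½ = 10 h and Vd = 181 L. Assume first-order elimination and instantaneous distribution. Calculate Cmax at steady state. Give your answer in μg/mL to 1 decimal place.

2.1 μg/mL

k = ln2/t½ = ln2/10 ≈ 0.069315 h⁻¹; fraction remaining f = e^(−kτ) = e^(−0.069315×34) ≈ 0.0947.
Accumulation ratio R = 1/(1 − f) ≈ 1/0.9053 ≈ 1.1046.
Single-dose peak C₀ = D/Vd = 341/181 ≈ 1.884 μg/mL.
Steady-state peak Cmax,ss = C₀·R ≈ 1.884 × 1.1046 ≈ 2.081 μg/mL.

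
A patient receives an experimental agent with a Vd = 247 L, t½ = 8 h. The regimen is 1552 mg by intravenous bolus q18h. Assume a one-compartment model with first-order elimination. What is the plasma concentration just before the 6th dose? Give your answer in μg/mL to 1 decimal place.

1.7 μg/mL

f = (1/2)^(τ/t½) = (1/2)^(18/8) ≈ 0.2102.
C₀ = D/Vd = 1552/247 ≈ 6.283 μg/mL.
Before the 6th dose, 5 doses have been given. Superposition: Cmin = C₀·(f + f² + … + f^5).
≈ 6.283 × (0.2102 + 0.0442 + 0.0093 + 0.0020 + 0.0004) ≈ 6.283 × 0.2661 ≈ 1.672 μg/mL.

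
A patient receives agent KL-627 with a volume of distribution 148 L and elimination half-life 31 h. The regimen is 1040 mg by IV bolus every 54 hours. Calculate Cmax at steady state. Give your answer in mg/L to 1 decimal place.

k = ln2/t½ = ln2/31 ≈ 0.022360 h⁻¹; fraction remaining f = e^(−kτ) = e^(−0.022360×54) ≈ 0.2990.
At steady state, accumulation factor R = 1/(1 − e^(−kτ)) ≈ 1.4265.
Single-dose peak C₀ = D/Vd = 1040/148 ≈ 7.027 mg/L.
Steady-state peak Cmax,ss = C₀·R ≈ 7.027 × 1.4265 ≈ 10.024 mg/L.

10.0 mg/L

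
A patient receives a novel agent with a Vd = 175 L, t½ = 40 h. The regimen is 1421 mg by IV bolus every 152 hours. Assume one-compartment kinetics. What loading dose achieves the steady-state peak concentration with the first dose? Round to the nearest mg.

1531 mg

f = (1/2)^(152/40) ≈ 0.071794; accumulation ratio R = 1/(1−f) ≈ 1.07735.
Loading dose to hit Cmax,ss on first dose: D_load = D_maint·R ≈ 1421 × 1.07735 ≈ 1530.91 mg.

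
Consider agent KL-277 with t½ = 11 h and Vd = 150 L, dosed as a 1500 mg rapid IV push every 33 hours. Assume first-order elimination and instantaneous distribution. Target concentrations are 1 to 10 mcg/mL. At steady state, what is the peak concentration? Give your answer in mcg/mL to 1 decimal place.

11.4 mcg/mL

τ = 33 h = 3 half-lives, so f = (1/2)^3 = 0.125.
At steady state, R = 1/(1 − 0.125) = 8/7.
Single-dose peak C₀ = D/Vd = 1500/150 = 10 mcg/mL.
Steady-state peak Cmax,ss = C₀·R = 10 × 8/7 ≈ 11.429 mcg/mL.
Peak 11.4 mcg/mL vs MTC 10 mcg/mL: exceeds toxic threshold.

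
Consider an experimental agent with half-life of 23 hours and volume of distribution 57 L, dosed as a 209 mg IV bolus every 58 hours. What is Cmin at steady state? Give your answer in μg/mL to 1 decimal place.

0.8 μg/mL

τ/t½ = 58/23 ≈ 2.5217, so fraction remaining f = (1/2)^(58/23) ≈ 0.1741.
Single-dose peak C₀ = D/Vd = 209/57 ≈ 3.667 μg/mL.
Steady-state trough Cmin,ss = C₀·f/(1−f) ≈ 3.667 × 0.1741/0.8259 ≈ 0.773 μg/mL.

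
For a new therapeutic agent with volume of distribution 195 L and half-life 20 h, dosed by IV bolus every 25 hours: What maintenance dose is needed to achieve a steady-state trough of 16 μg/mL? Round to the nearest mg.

τ/t½ = 25/20 ≈ 1.25, so f = (1/2)^(25/20) ≈ 0.420448.
Cmin,ss = (D/Vd)·f/(1−f), so D = Cmin,ss·Vd·(1−f)/f.
D = 16 × 195 × (1−f)/f ≈ 16 × 195 × 1.37842 ≈ 4300.67 mg.

4301 mg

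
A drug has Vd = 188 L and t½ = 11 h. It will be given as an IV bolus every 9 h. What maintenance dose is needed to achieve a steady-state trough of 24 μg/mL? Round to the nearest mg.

τ/t½ = 9/11 ≈ 0.81818, so f = (1/2)^(9/11) ≈ 0.567156.
Cmin,ss = (D/Vd)·f/(1−f), so D = Cmin,ss·Vd·(1−f)/f.
D = 24 × 188 × (1−f)/f ≈ 24 × 188 × 0.76318 ≈ 3443.47 mg.

3443 mg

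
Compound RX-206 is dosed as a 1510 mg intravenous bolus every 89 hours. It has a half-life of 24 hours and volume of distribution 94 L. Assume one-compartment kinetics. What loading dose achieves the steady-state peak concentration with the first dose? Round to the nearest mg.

1635 mg

f = (1/2)^(89/24) ≈ 0.076503; accumulation ratio R = 1/(1−f) ≈ 1.08284.
Loading dose to hit Cmax,ss on first dose: D_load = D_maint·R ≈ 1510 × 1.08284 ≈ 1635.09 mg.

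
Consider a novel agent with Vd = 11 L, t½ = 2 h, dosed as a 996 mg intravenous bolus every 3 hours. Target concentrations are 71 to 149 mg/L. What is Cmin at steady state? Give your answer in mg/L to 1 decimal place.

49.5 mg/L

Over one 3-h interval, 3/2 ≈ 1.5 half-lives elapse, leaving f ≈ 0.3536 of each dose.
Accumulation ratio R = 1/(1 − f) ≈ 1/0.6464 ≈ 1.5470.
Each bolus raises the concentration by D/Vd = 996/11 ≈ 90.545 mg/L.
Steady-state peak Cmax,ss = C₀·R ≈ 90.545 × 1.5470 ≈ 140.073 mg/L.
One interval later, Cmin,ss = Cmax,ss·e^(−kτ) ≈ 140.073 × 0.3536 ≈ 49.530 mg/L.
Trough 49.5 mg/L vs MEC 71 mg/L: subtherapeutic.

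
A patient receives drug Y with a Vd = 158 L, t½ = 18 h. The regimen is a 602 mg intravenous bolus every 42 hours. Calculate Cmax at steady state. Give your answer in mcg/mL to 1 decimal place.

4.8 mcg/mL

τ/t½ = 42/18 ≈ 2.3333, so fraction remaining f = (1/2)^(42/18) ≈ 0.1984.
Accumulation ratio R = 1/(1 − f) ≈ 1/0.8016 ≈ 1.2475.
Single-dose peak C₀ = D/Vd = 602/158 ≈ 3.810 mcg/mL.
Steady-state peak Cmax,ss = C₀·R ≈ 3.810 × 1.2475 ≈ 4.753 mcg/mL.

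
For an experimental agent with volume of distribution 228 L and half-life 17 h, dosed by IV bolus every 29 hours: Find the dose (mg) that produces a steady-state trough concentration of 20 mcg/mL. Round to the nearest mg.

τ/t½ = 29/17 ≈ 1.7059, so f = (1/2)^(29/17) ≈ 0.306534.
Cmin,ss = (D/Vd)·f/(1−f), so D = Cmin,ss·Vd·(1−f)/f.
D = 20 × 228 × (1−f)/f ≈ 20 × 228 × 2.26228 ≈ 10316.00 mg.

10316 mg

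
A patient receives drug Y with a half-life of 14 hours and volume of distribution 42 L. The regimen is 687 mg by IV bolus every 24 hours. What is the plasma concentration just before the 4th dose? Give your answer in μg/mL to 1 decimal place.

7.0 μg/mL

f = (1/2)^(τ/t½) = (1/2)^(24/14) ≈ 0.3048.
C₀ = D/Vd = 687/42 ≈ 16.357 μg/mL.
Before the 4th dose, 3 doses have been given. Superposition: Cmin = C₀·(f + f² + … + f^3).
≈ 16.357 × (0.3048 + 0.0929 + 0.0283) ≈ 16.357 × 0.4260 ≈ 6.968 μg/mL.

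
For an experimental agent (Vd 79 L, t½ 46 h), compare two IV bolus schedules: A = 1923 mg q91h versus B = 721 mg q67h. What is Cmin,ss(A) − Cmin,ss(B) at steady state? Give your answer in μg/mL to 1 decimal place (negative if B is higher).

Regimen A: f = (1/2)^(91/46) ≈ 0.2538; Cmin,ss = (1923/79)·f/(1−f) ≈ 8.279 μg/mL.
Regimen B: f = (1/2)^(67/46) ≈ 0.3644; Cmin,ss = (721/79)·f/(1−f) ≈ 5.232 μg/mL.
Difference ≈ 8.279 − 5.232 ≈ 3.047 μg/mL.

3.0 μg/mL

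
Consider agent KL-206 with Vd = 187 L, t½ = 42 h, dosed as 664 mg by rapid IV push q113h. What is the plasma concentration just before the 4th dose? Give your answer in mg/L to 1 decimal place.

f = (1/2)^(τ/t½) = (1/2)^(113/42) ≈ 0.1549.
C₀ = D/Vd = 664/187 ≈ 3.551 mg/L.
Before the 4th dose, 3 doses have been given. Superposition: Cmin = C₀·(f + f² + … + f^3).
≈ 3.551 × (0.1549 + 0.0240 + 0.0037) ≈ 3.551 × 0.1826 ≈ 0.648 mg/L.

0.6 mg/L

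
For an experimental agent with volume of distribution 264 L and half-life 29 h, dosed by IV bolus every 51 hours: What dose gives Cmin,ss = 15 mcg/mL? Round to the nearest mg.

9440 mg

τ/t½ = 51/29 ≈ 1.7586, so f = (1/2)^(51/29) ≈ 0.295531.
Cmin,ss = (D/Vd)·f/(1−f), so D = Cmin,ss·Vd·(1−f)/f.
D = 15 × 264 × (1−f)/f ≈ 15 × 264 × 2.38374 ≈ 9439.61 mg.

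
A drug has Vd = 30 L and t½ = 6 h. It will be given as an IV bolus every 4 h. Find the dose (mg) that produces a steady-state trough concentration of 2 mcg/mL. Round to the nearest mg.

τ/t½ = 4/6 ≈ 0.66667, so f = (1/2)^(4/6) ≈ 0.629961.
Cmin,ss = (D/Vd)·f/(1−f), so D = Cmin,ss·Vd·(1−f)/f.
D = 2 × 30 × (1−f)/f ≈ 2 × 30 × 0.58740 ≈ 35.24 mg.

35 mg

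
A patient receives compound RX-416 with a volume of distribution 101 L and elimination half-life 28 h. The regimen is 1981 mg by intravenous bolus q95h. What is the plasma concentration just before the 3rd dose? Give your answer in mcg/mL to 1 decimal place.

f = (1/2)^(τ/t½) = (1/2)^(95/28) ≈ 0.0952.
C₀ = D/Vd = 1981/101 ≈ 19.614 mcg/mL.
Before the 3rd dose, 2 doses have been given. Superposition: Cmin = C₀·(f + f²).
≈ 19.614 × (0.0952 + 0.0091) ≈ 19.614 × 0.1043 ≈ 2.046 mcg/mL.

2.0 mcg/mL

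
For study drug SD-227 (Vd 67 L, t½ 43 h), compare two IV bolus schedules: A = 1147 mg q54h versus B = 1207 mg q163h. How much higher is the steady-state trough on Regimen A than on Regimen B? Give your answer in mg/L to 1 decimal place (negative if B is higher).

10.9 mg/L

Regimen A: f = (1/2)^(54/43) ≈ 0.4188; Cmin,ss = (1147/67)·f/(1−f) ≈ 12.336 mg/L.
Regimen B: f = (1/2)^(163/43) ≈ 0.0723; Cmin,ss = (1207/67)·f/(1−f) ≈ 1.404 mg/L.
Difference ≈ 12.336 − 1.404 ≈ 10.932 mg/L.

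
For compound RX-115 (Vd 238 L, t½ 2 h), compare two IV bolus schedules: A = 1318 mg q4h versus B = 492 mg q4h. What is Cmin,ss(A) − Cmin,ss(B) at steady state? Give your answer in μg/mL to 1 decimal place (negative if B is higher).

1.2 μg/mL

Regimen A: f = (1/2)^(4/2) ≈ 0.2500; Cmin,ss = (1318/238)·f/(1−f) ≈ 1.846 μg/mL.
Regimen B: f = (1/2)^(4/2) ≈ 0.2500; Cmin,ss = (492/238)·f/(1−f) ≈ 0.689 μg/mL.
Difference ≈ 1.846 − 0.689 ≈ 1.157 μg/mL.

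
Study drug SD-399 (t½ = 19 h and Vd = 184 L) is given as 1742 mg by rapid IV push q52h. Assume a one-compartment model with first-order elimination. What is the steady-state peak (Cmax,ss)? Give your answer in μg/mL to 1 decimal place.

11.1 μg/mL

k = ln2/t½ = ln2/19 ≈ 0.036481 h⁻¹; fraction remaining f = e^(−kτ) = e^(−0.036481×52) ≈ 0.1500.
Accumulation ratio R = 1/(1 − f) ≈ 1/0.8500 ≈ 1.1765.
Each bolus raises the concentration by D/Vd = 1742/184 ≈ 9.467 μg/mL.
Steady-state peak Cmax,ss = C₀·R ≈ 9.467 × 1.1765 ≈ 11.138 μg/mL.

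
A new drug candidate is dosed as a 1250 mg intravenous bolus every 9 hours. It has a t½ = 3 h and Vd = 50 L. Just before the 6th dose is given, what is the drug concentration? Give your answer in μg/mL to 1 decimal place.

f = (1/2)^(τ/t½) = (1/2)^(9/3) ≈ 0.1250.
C₀ = D/Vd = 1250/50 ≈ 25.000 μg/mL.
Before the 6th dose, 5 doses have been given. Superposition: Cmin = C₀·(f + f² + … + f^5).
≈ 25.000 × (0.1250 + 0.0156 + 0.0020 + 0.0002 + 0.0000) ≈ 25.000 × 0.1428 ≈ 3.570 μg/mL.

3.6 μg/mL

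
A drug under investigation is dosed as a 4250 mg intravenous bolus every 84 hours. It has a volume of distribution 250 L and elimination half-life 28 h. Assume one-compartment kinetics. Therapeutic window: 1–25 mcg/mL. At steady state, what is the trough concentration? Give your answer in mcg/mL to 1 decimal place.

τ = 84 h = 3 half-lives, so f = (1/2)^3 = 0.125.
Accumulation ratio R = 1/(1 − f) = 1/0.875 = 8/7.
Single-dose peak C₀ = D/Vd = 4250/250 = 17 mcg/mL.
Steady-state peak Cmax,ss = C₀·R = 17 × 8/7 ≈ 19.429 mcg/mL.
Steady-state trough Cmin,ss = Cmax,ss·f ≈ 19.429 × 0.125 ≈ 2.429 mcg/mL.
Trough 2.4 mcg/mL vs MEC 1 mcg/mL: adequate.

2.4 mcg/mL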